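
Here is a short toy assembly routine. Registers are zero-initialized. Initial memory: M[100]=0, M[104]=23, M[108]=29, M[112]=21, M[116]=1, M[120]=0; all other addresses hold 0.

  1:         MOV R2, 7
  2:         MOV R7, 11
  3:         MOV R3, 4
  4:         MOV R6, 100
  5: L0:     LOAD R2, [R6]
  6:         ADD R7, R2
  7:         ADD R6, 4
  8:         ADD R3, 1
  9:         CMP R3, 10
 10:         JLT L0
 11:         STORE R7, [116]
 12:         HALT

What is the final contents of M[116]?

85

MOV R2, 7 → R2=7
MOV R7, 11 → R7=11
MOV R3, 4 → R3=4
MOV R6, 100 → R6=100
LOAD R2, [R6] → R2=M[100]=0
ADD R7, R2 → R7=11+0=11
ADD R6, 4 → R6=100+4=104
ADD R3, 1 → R3=4+1=5
CMP R3, 10  (cmp 5,10)
JLT L0: taken
LOAD R2, [R6] → R2=M[104]=23
ADD R7, R2 → R7=11+23=34
ADD R6, 4 → R6=104+4=108
ADD R3, 1 → R3=5+1=6
CMP R3, 10  (cmp 6,10)
JLT L0: taken
LOAD R2, [R6] → R2=M[108]=29
ADD R7, R2 → R7=34+29=63
ADD R6, 4 → R6=108+4=112
ADD R3, 1 → R3=6+1=7
CMP R3, 10  (cmp 7,10)
JLT L0: taken
LOAD R2, [R6] → R2=M[112]=21
ADD R7, R2 → R7=63+21=84
ADD R6, 4 → R6=112+4=116
ADD R3, 1 → R3=7+1=8
CMP R3, 10  (cmp 8,10)
JLT L0: taken
LOAD R2, [R6] → R2=M[116]=1
ADD R7, R2 → R7=84+1=85
ADD R6, 4 → R6=116+4=120
ADD R3, 1 → R3=8+1=9
CMP R3, 10  (cmp 9,10)
JLT L0: taken
LOAD R2, [R6] → R2=M[120]=0
ADD R7, R2 → R7=85+0=85
ADD R6, 4 → R6=120+4=124
ADD R3, 1 → R3=9+1=10
CMP R3, 10  (cmp 10,10)
JLT L0: not taken
STORE R7, [116] → M[116]=85
halt.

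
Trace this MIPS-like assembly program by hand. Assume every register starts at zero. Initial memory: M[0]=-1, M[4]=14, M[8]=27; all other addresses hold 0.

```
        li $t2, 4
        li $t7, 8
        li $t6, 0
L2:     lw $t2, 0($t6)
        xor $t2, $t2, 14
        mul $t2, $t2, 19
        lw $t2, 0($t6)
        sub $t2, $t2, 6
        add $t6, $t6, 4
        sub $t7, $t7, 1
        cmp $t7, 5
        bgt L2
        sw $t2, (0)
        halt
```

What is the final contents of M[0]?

li $t2, 4 → $t2=4
li $t7, 8 → $t7=8
li $t6, 0 → $t6=0
lw $t2, 0($t6) → $t2=M[0]=-1
xor $t2, $t2, 14 → $t2=(-1)^14=-15
mul $t2, $t2, 19 → $t2=(-15)*19=-285
lw $t2, 0($t6) → $t2=M[0]=-1
sub $t2, $t2, 6 → $t2=(-1)-6=-7
add $t6, $t6, 4 → $t6=0+4=4
sub $t7, $t7, 1 → $t7=8-1=7
cmp $t7, 5  (cmp 7,5)
bgt L2: taken
lw $t2, 0($t6) → $t2=M[4]=14
xor $t2, $t2, 14 → $t2=14^14=0
mul $t2, $t2, 19 → $t2=0*19=0
lw $t2, 0($t6) → $t2=M[4]=14
sub $t2, $t2, 6 → $t2=14-6=8
add $t6, $t6, 4 → $t6=4+4=8
sub $t7, $t7, 1 → $t7=7-1=6
cmp $t7, 5  (cmp 6,5)
bgt L2: taken
lw $t2, 0($t6) → $t2=M[8]=27
xor $t2, $t2, 14 → $t2=27^14=21
mul $t2, $t2, 19 → $t2=21*19=399
lw $t2, 0($t6) → $t2=M[8]=27
sub $t2, $t2, 6 → $t2=27-6=21
add $t6, $t6, 4 → $t6=8+4=12
sub $t7, $t7, 1 → $t7=6-1=5
cmp $t7, 5  (cmp 5,5)
bgt L2: not taken
sw $t2, (0) → M[0]=21
halt.

21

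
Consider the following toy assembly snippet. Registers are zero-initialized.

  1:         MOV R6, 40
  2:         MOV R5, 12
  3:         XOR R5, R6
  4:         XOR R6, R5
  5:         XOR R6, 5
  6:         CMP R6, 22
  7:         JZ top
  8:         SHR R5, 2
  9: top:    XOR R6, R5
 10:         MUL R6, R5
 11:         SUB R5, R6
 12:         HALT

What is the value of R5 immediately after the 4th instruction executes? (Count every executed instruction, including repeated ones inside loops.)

R6=40
R5=12
R5=12^40=36
R6=40^36=12
After step 4: R5 = 36.

36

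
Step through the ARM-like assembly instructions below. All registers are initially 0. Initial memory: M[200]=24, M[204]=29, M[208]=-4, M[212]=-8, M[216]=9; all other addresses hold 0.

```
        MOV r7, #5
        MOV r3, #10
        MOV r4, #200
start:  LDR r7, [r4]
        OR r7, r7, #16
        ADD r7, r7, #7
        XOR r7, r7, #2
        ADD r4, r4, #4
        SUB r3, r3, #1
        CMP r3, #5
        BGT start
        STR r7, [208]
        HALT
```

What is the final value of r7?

after MOV r7, #5: r7=5
after MOV r3, #10: r3=10
after MOV r4, #200: r4=200
after LDR r7, [r4]: r7=M[200]=24
after OR r7, r7, #16: r7=24|16=24
after ADD r7, r7, #7: r7=24+7=31
after XOR r7, r7, #2: r7=31^2=29
after ADD r4, r4, #4: r4=200+4=204
after SUB r3, r3, #1: r3=10-1=9
CMP r3, #5  (cmp 9,5)
BGT start: taken
after LDR r7, [r4]: r7=M[204]=29
after OR r7, r7, #16: r7=29|16=29
after ADD r7, r7, #7: r7=29+7=36
after XOR r7, r7, #2: r7=36^2=38
after ADD r4, r4, #4: r4=204+4=208
after SUB r3, r3, #1: r3=9-1=8
CMP r3, #5  (cmp 8,5)
BGT start: taken
after LDR r7, [r4]: r7=M[208]=-4
after OR r7, r7, #16: r7=(-4)|16=-4
after ADD r7, r7, #7: r7=(-4)+7=3
after XOR r7, r7, #2: r7=3^2=1
after ADD r4, r4, #4: r4=208+4=212
after SUB r3, r3, #1: r3=8-1=7
CMP r3, #5  (cmp 7,5)
BGT start: taken
after LDR r7, [r4]: r7=M[212]=-8
after OR r7, r7, #16: r7=(-8)|16=-8
after ADD r7, r7, #7: r7=(-8)+7=-1
after XOR r7, r7, #2: r7=(-1)^2=-3
after ADD r4, r4, #4: r4=212+4=216
after SUB r3, r3, #1: r3=7-1=6
CMP r3, #5  (cmp 6,5)
BGT start: taken
after LDR r7, [r4]: r7=M[216]=9
after OR r7, r7, #16: r7=9|16=25
after ADD r7, r7, #7: r7=25+7=32
after XOR r7, r7, #2: r7=32^2=34
after ADD r4, r4, #4: r4=216+4=220
after SUB r3, r3, #1: r3=6-1=5
CMP r3, #5  (cmp 5,5)
BGT start: not taken
STR r7, [208] → M[208]=34
halt.

34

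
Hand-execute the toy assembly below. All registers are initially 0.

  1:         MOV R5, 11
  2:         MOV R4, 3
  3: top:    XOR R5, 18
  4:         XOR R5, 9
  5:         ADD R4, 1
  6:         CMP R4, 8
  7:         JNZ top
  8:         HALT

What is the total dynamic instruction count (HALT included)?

MOV R5, 11 → R5=11
MOV R4, 3 → R4=3
XOR R5, 18 → R5=11^18=25
XOR R5, 9 → R5=25^9=16
ADD R4, 1 → R4=3+1=4
CMP R4, 8  (cmp 4,8)
JNZ top: taken
XOR R5, 18 → R5=16^18=2
XOR R5, 9 → R5=2^9=11
ADD R4, 1 → R4=4+1=5
CMP R4, 8  (cmp 5,8)
JNZ top: taken
XOR R5, 18 → R5=11^18=25
XOR R5, 9 → R5=25^9=16
ADD R4, 1 → R4=5+1=6
CMP R4, 8  (cmp 6,8)
JNZ top: taken
XOR R5, 18 → R5=16^18=2
XOR R5, 9 → R5=2^9=11
ADD R4, 1 → R4=6+1=7
CMP R4, 8  (cmp 7,8)
JNZ top: taken
XOR R5, 18 → R5=11^18=25
XOR R5, 9 → R5=25^9=16
ADD R4, 1 → R4=7+1=8
CMP R4, 8  (cmp 8,8)
JNZ top: not taken
halt.
Total executed instructions: 28.

28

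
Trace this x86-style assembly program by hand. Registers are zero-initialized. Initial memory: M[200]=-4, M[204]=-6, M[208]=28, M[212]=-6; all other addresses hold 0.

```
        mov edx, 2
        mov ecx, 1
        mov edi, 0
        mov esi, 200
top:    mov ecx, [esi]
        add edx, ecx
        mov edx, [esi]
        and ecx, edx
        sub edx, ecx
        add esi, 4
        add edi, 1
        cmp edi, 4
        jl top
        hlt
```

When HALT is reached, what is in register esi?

after mov edx, 2: edx=2
after mov ecx, 1: ecx=1
after mov edi, 0: edi=0
after mov esi, 200: esi=200
after mov ecx, [esi]: ecx=M[200]=-4
after add edx, ecx: edx=2+(-4)=-2
after mov edx, [esi]: edx=M[200]=-4
after and ecx, edx: ecx=(-4)&(-4)=-4
after sub edx, ecx: edx=(-4)-(-4)=0
after add esi, 4: esi=200+4=204
after add edi, 1: edi=0+1=1
cmp edi, 4  (cmp 1,4)
jl top: taken
after mov ecx, [esi]: ecx=M[204]=-6
after add edx, ecx: edx=0+(-6)=-6
after mov edx, [esi]: edx=M[204]=-6
after and ecx, edx: ecx=(-6)&(-6)=-6
after sub edx, ecx: edx=(-6)-(-6)=0
after add esi, 4: esi=204+4=208
after add edi, 1: edi=1+1=2
cmp edi, 4  (cmp 2,4)
jl top: taken
after mov ecx, [esi]: ecx=M[208]=28
after add edx, ecx: edx=0+28=28
after mov edx, [esi]: edx=M[208]=28
after and ecx, edx: ecx=28&28=28
after sub edx, ecx: edx=28-28=0
after add esi, 4: esi=208+4=212
after add edi, 1: edi=2+1=3
cmp edi, 4  (cmp 3,4)
jl top: taken
after mov ecx, [esi]: ecx=M[212]=-6
after add edx, ecx: edx=0+(-6)=-6
after mov edx, [esi]: edx=M[212]=-6
after and ecx, edx: ecx=(-6)&(-6)=-6
after sub edx, ecx: edx=(-6)-(-6)=0
after add esi, 4: esi=212+4=216
after add edi, 1: edi=3+1=4
cmp edi, 4  (cmp 4,4)
jl top: not taken
halt.

216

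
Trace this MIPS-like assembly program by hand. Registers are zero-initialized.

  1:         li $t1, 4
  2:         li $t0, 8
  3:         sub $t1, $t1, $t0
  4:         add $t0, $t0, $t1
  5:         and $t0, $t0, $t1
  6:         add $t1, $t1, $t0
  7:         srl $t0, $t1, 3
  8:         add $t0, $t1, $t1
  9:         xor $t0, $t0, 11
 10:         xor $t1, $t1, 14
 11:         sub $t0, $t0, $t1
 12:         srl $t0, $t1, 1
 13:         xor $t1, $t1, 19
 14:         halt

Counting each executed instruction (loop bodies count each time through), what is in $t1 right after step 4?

-4

li $t1, 4 → $t1=4
li $t0, 8 → $t0=8
sub $t1, $t1, $t0 → $t1=4-8=-4
add $t0, $t0, $t1 → $t0=8+(-4)=4
After step 4: $t1 = -4.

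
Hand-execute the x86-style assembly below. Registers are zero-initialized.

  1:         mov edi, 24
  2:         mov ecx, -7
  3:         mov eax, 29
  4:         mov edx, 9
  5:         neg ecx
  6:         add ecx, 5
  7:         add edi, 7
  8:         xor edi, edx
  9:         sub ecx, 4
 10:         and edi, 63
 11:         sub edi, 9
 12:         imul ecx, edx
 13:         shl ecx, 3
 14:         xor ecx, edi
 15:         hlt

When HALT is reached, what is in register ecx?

mov edi, 24 → edi=24
mov ecx, -7 → ecx=-7
mov eax, 29 → eax=29
mov edx, 9 → edx=9
neg ecx → ecx=-(-7)=7
add ecx, 5 → ecx=7+5=12
add edi, 7 → edi=24+7=31
xor edi, edx → edi=31^9=22
sub ecx, 4 → ecx=12-4=8
and edi, 63 → edi=22&63=22
sub edi, 9 → edi=22-9=13
imul ecx, edx → ecx=8*9=72
shl ecx, 3 → ecx=72<<3=576
xor ecx, edi → ecx=576^13=589
halt.

589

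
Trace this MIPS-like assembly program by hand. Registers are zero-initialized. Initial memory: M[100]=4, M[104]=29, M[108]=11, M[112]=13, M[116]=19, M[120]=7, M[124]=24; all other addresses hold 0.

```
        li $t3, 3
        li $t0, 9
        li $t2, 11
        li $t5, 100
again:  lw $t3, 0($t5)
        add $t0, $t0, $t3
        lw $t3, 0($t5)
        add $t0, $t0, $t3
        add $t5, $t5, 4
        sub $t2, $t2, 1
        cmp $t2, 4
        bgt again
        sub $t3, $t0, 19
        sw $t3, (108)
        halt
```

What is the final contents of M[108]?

204

li $t3, 3 → $t3=3
li $t0, 9 → $t0=9
li $t2, 11 → $t2=11
li $t5, 100 → $t5=100
lw $t3, 0($t5) → $t3=M[100]=4
add $t0, $t0, $t3 → $t0=9+4=13
lw $t3, 0($t5) → $t3=M[100]=4
add $t0, $t0, $t3 → $t0=13+4=17
add $t5, $t5, 4 → $t5=100+4=104
sub $t2, $t2, 1 → $t2=11-1=10
cmp $t2, 4  (cmp 10,4)
bgt again: taken
lw $t3, 0($t5) → $t3=M[104]=29
add $t0, $t0, $t3 → $t0=17+29=46
lw $t3, 0($t5) → $t3=M[104]=29
add $t0, $t0, $t3 → $t0=46+29=75
add $t5, $t5, 4 → $t5=104+4=108
sub $t2, $t2, 1 → $t2=10-1=9
cmp $t2, 4  (cmp 9,4)
bgt again: taken
lw $t3, 0($t5) → $t3=M[108]=11
add $t0, $t0, $t3 → $t0=75+11=86
lw $t3, 0($t5) → $t3=M[108]=11
add $t0, $t0, $t3 → $t0=86+11=97
add $t5, $t5, 4 → $t5=108+4=112
sub $t2, $t2, 1 → $t2=9-1=8
cmp $t2, 4  (cmp 8,4)
bgt again: taken
lw $t3, 0($t5) → $t3=M[112]=13
add $t0, $t0, $t3 → $t0=97+13=110
lw $t3, 0($t5) → $t3=M[112]=13
add $t0, $t0, $t3 → $t0=110+13=123
add $t5, $t5, 4 → $t5=112+4=116
sub $t2, $t2, 1 → $t2=8-1=7
cmp $t2, 4  (cmp 7,4)
bgt again: taken
lw $t3, 0($t5) → $t3=M[116]=19
add $t0, $t0, $t3 → $t0=123+19=142
lw $t3, 0($t5) → $t3=M[116]=19
add $t0, $t0, $t3 → $t0=142+19=161
add $t5, $t5, 4 → $t5=116+4=120
sub $t2, $t2, 1 → $t2=7-1=6
cmp $t2, 4  (cmp 6,4)
bgt again: taken
lw $t3, 0($t5) → $t3=M[120]=7
add $t0, $t0, $t3 → $t0=161+7=168
lw $t3, 0($t5) → $t3=M[120]=7
add $t0, $t0, $t3 → $t0=168+7=175
add $t5, $t5, 4 → $t5=120+4=124
sub $t2, $t2, 1 → $t2=6-1=5
cmp $t2, 4  (cmp 5,4)
bgt again: taken
lw $t3, 0($t5) → $t3=M[124]=24
add $t0, $t0, $t3 → $t0=175+24=199
lw $t3, 0($t5) → $t3=M[124]=24
add $t0, $t0, $t3 → $t0=199+24=223
add $t5, $t5, 4 → $t5=124+4=128
sub $t2, $t2, 1 → $t2=5-1=4
cmp $t2, 4  (cmp 4,4)
bgt again: not taken
sub $t3, $t0, 19 → $t3=223-19=204
sw $t3, (108) → M[108]=204
halt.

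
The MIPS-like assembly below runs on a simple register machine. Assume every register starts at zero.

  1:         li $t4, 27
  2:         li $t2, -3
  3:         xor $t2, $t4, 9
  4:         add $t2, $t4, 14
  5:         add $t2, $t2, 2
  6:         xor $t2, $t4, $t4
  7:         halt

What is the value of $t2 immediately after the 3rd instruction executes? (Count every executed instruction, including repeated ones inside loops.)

18

after li $t4, 27: $t4=27
after li $t2, -3: $t2=-3
after xor $t2, $t4, 9: $t2=27^9=18
After step 3: $t2 = 18.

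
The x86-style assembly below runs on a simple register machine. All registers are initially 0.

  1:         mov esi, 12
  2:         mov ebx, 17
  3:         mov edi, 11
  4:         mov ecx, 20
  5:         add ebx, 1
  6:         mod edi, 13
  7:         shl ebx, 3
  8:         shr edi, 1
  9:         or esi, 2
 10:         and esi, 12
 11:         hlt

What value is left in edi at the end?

after mov esi, 12: esi=12
after mov ebx, 17: ebx=17
after mov edi, 11: edi=11
after mov ecx, 20: ecx=20
after add ebx, 1: ebx=17+1=18
after mod edi, 13: edi=11%13=11
after shl ebx, 3: ebx=18<<3=144
after shr edi, 1: edi=11>>1=5
after or esi, 2: esi=12|2=14
after and esi, 12: esi=14&12=12
halt.

5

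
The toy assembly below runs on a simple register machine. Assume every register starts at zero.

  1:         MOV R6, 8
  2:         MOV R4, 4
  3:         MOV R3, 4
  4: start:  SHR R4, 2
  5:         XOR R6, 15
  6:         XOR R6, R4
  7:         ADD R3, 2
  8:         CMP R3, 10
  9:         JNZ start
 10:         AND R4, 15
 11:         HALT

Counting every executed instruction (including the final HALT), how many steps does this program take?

23

MOV R6, 8 → R6=8
MOV R4, 4 → R4=4
MOV R3, 4 → R3=4
SHR R4, 2 → R4=4>>2=1
XOR R6, 15 → R6=8^15=7
XOR R6, R4 → R6=7^1=6
ADD R3, 2 → R3=4+2=6
CMP R3, 10  (cmp 6,10)
JNZ start: taken
SHR R4, 2 → R4=1>>2=0
XOR R6, 15 → R6=6^15=9
XOR R6, R4 → R6=9^0=9
ADD R3, 2 → R3=6+2=8
CMP R3, 10  (cmp 8,10)
JNZ start: taken
SHR R4, 2 → R4=0>>2=0
XOR R6, 15 → R6=9^15=6
XOR R6, R4 → R6=6^0=6
ADD R3, 2 → R3=8+2=10
CMP R3, 10  (cmp 10,10)
JNZ start: not taken
AND R4, 15 → R4=0&15=0
halt.
Total executed instructions: 23.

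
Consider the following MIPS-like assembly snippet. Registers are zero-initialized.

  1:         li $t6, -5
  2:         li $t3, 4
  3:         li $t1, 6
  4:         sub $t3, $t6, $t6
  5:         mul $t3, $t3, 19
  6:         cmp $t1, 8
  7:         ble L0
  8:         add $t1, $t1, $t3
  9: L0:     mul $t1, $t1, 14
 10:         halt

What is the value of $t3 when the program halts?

0

li $t6, -5 → $t6=-5
li $t3, 4 → $t3=4
li $t1, 6 → $t1=6
sub $t3, $t6, $t6 → $t3=(-5)-(-5)=0
mul $t3, $t3, 19 → $t3=0*19=0
cmp $t1, 8  (cmp 6,8)
ble L0: taken
mul $t1, $t1, 14 → $t1=6*14=84
halt.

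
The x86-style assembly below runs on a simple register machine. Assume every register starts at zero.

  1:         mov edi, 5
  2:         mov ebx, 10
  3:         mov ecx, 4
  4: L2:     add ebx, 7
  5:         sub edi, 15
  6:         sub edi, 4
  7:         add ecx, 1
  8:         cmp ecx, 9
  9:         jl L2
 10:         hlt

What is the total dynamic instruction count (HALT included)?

34

mov edi, 5 → edi=5
mov ebx, 10 → ebx=10
mov ecx, 4 → ecx=4
add ebx, 7 → ebx=10+7=17
sub edi, 15 → edi=5-15=-10
sub edi, 4 → edi=(-10)-4=-14
add ecx, 1 → ecx=4+1=5
cmp ecx, 9  (cmp 5,9)
jl L2: taken
add ebx, 7 → ebx=17+7=24
sub edi, 15 → edi=(-14)-15=-29
sub edi, 4 → edi=(-29)-4=-33
add ecx, 1 → ecx=5+1=6
cmp ecx, 9  (cmp 6,9)
jl L2: taken
add ebx, 7 → ebx=24+7=31
sub edi, 15 → edi=(-33)-15=-48
sub edi, 4 → edi=(-48)-4=-52
add ecx, 1 → ecx=6+1=7
cmp ecx, 9  (cmp 7,9)
jl L2: taken
add ebx, 7 → ebx=31+7=38
sub edi, 15 → edi=(-52)-15=-67
sub edi, 4 → edi=(-67)-4=-71
add ecx, 1 → ecx=7+1=8
cmp ecx, 9  (cmp 8,9)
jl L2: taken
add ebx, 7 → ebx=38+7=45
sub edi, 15 → edi=(-71)-15=-86
sub edi, 4 → edi=(-86)-4=-90
add ecx, 1 → ecx=8+1=9
cmp ecx, 9  (cmp 9,9)
jl L2: not taken
halt.
Total executed instructions: 34.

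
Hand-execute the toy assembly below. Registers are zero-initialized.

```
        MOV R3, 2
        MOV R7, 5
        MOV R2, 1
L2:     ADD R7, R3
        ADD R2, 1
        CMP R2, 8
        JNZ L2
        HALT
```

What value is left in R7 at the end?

MOV R3, 2 → R3=2
MOV R7, 5 → R7=5
MOV R2, 1 → R2=1
ADD R7, R3 → R7=5+2=7
ADD R2, 1 → R2=1+1=2
CMP R2, 8  (cmp 2,8)
JNZ L2: taken
ADD R7, R3 → R7=7+2=9
ADD R2, 1 → R2=2+1=3
CMP R2, 8  (cmp 3,8)
JNZ L2: taken
ADD R7, R3 → R7=9+2=11
ADD R2, 1 → R2=3+1=4
CMP R2, 8  (cmp 4,8)
JNZ L2: taken
ADD R7, R3 → R7=11+2=13
ADD R2, 1 → R2=4+1=5
CMP R2, 8  (cmp 5,8)
JNZ L2: taken
ADD R7, R3 → R7=13+2=15
ADD R2, 1 → R2=5+1=6
CMP R2, 8  (cmp 6,8)
JNZ L2: taken
ADD R7, R3 → R7=15+2=17
ADD R2, 1 → R2=6+1=7
CMP R2, 8  (cmp 7,8)
JNZ L2: taken
ADD R7, R3 → R7=17+2=19
ADD R2, 1 → R2=7+1=8
CMP R2, 8  (cmp 8,8)
JNZ L2: not taken
halt.

19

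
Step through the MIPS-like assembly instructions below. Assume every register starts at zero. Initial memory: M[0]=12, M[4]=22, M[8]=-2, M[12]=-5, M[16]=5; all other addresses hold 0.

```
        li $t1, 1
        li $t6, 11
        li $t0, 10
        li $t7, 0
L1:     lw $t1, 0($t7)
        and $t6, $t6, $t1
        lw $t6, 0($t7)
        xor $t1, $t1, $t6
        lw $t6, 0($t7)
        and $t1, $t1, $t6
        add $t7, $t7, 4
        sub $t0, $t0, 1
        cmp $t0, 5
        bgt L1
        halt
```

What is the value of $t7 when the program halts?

$t1=1
$t6=11
$t0=10
$t7=0
$t1=M[0]=12
$t6=11&12=8
$t6=M[0]=12
$t1=12^12=0
$t6=M[0]=12
$t1=0&12=0
$t7=0+4=4
$t0=10-1=9
cmp $t0, 5  (cmp 9,5)
bgt L1: taken
$t1=M[4]=22
$t6=12&22=4
$t6=M[4]=22
$t1=22^22=0
$t6=M[4]=22
$t1=0&22=0
$t7=4+4=8
$t0=9-1=8
cmp $t0, 5  (cmp 8,5)
bgt L1: taken
$t1=M[8]=-2
$t6=22&(-2)=22
$t6=M[8]=-2
$t1=(-2)^(-2)=0
$t6=M[8]=-2
$t1=0&(-2)=0
$t7=8+4=12
$t0=8-1=7
cmp $t0, 5  (cmp 7,5)
bgt L1: taken
$t1=M[12]=-5
$t6=(-2)&(-5)=-6
$t6=M[12]=-5
$t1=(-5)^(-5)=0
$t6=M[12]=-5
$t1=0&(-5)=0
$t7=12+4=16
$t0=7-1=6
cmp $t0, 5  (cmp 6,5)
bgt L1: taken
$t1=M[16]=5
$t6=(-5)&5=1
$t6=M[16]=5
$t1=5^5=0
$t6=M[16]=5
$t1=0&5=0
$t7=16+4=20
$t0=6-1=5
cmp $t0, 5  (cmp 5,5)
bgt L1: not taken
halt.

20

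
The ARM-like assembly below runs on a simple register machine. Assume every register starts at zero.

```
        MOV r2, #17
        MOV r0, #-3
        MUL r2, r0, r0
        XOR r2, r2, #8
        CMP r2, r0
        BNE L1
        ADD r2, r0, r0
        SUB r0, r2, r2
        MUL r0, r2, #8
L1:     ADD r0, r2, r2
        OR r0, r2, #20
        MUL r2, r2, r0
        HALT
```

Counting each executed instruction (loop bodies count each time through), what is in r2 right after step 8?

after MOV r2, #17: r2=17
after MOV r0, #-3: r0=-3
after MUL r2, r0, r0: r2=(-3)*(-3)=9
after XOR r2, r2, #8: r2=9^8=1
CMP r2, r0  (cmp 1,-3)
BNE L1: taken
after ADD r0, r2, r2: r0=1+1=2
after OR r0, r2, #20: r0=1|20=21
After step 8: r2 = 1.

1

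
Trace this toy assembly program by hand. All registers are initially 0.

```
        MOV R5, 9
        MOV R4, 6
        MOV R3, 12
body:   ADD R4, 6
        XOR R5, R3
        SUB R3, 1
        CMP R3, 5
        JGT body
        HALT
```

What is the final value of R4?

MOV R5, 9 → R5=9
MOV R4, 6 → R4=6
MOV R3, 12 → R3=12
ADD R4, 6 → R4=6+6=12
XOR R5, R3 → R5=9^12=5
SUB R3, 1 → R3=12-1=11
CMP R3, 5  (cmp 11,5)
JGT body: taken
ADD R4, 6 → R4=12+6=18
XOR R5, R3 → R5=5^11=14
SUB R3, 1 → R3=11-1=10
CMP R3, 5  (cmp 10,5)
JGT body: taken
ADD R4, 6 → R4=18+6=24
XOR R5, R3 → R5=14^10=4
SUB R3, 1 → R3=10-1=9
CMP R3, 5  (cmp 9,5)
JGT body: taken
ADD R4, 6 → R4=24+6=30
XOR R5, R3 → R5=4^9=13
SUB R3, 1 → R3=9-1=8
CMP R3, 5  (cmp 8,5)
JGT body: taken
ADD R4, 6 → R4=30+6=36
XOR R5, R3 → R5=13^8=5
SUB R3, 1 → R3=8-1=7
CMP R3, 5  (cmp 7,5)
JGT body: taken
ADD R4, 6 → R4=36+6=42
XOR R5, R3 → R5=5^7=2
SUB R3, 1 → R3=7-1=6
CMP R3, 5  (cmp 6,5)
JGT body: taken
ADD R4, 6 → R4=42+6=48
XOR R5, R3 → R5=2^6=4
SUB R3, 1 → R3=6-1=5
CMP R3, 5  (cmp 5,5)
JGT body: not taken
halt.

48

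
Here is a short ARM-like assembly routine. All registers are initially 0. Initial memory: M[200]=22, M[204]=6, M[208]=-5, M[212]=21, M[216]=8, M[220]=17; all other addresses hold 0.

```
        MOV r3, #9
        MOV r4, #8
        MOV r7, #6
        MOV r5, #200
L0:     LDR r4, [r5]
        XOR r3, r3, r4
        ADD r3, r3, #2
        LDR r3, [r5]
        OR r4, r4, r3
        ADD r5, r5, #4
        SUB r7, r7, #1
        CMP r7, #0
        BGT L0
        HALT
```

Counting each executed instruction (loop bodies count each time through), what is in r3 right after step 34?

r3=9
r4=8
r7=6
r5=200
r4=M[200]=22
r3=9^22=31
r3=31+2=33
r3=M[200]=22
r4=22|22=22
r5=200+4=204
r7=6-1=5
CMP r7, #0  (cmp 5,0)
BGT L0: taken
r4=M[204]=6
r3=22^6=16
r3=16+2=18
r3=M[204]=6
r4=6|6=6
r5=204+4=208
r7=5-1=4
CMP r7, #0  (cmp 4,0)
BGT L0: taken
r4=M[208]=-5
r3=6^(-5)=-3
r3=(-3)+2=-1
r3=M[208]=-5
r4=(-5)|(-5)=-5
r5=208+4=212
r7=4-1=3
CMP r7, #0  (cmp 3,0)
BGT L0: taken
r4=M[212]=21
r3=(-5)^21=-18
r3=(-18)+2=-16
After step 34: r3 = -16.

-16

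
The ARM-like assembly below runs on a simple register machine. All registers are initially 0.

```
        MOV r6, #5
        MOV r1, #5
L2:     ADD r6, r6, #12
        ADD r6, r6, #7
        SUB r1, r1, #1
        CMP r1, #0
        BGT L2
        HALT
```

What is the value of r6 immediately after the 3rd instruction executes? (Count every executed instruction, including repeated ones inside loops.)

17

after MOV r6, #5: r6=5
after MOV r1, #5: r1=5
after ADD r6, r6, #12: r6=5+12=17
After step 3: r6 = 17.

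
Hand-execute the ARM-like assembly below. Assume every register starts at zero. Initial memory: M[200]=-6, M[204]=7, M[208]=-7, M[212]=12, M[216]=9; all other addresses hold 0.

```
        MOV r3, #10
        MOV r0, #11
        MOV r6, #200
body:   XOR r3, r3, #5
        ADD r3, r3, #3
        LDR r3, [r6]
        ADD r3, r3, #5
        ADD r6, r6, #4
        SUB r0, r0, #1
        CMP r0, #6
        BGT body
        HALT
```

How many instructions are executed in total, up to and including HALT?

r3=10
r0=11
r6=200
r3=10^5=15
r3=15+3=18
r3=M[200]=-6
r3=(-6)+5=-1
r6=200+4=204
r0=11-1=10
CMP r0, #6  (cmp 10,6)
BGT body: taken
r3=(-1)^5=-6
r3=(-6)+3=-3
r3=M[204]=7
r3=7+5=12
r6=204+4=208
r0=10-1=9
CMP r0, #6  (cmp 9,6)
BGT body: taken
r3=12^5=9
r3=9+3=12
r3=M[208]=-7
r3=(-7)+5=-2
r6=208+4=212
r0=9-1=8
CMP r0, #6  (cmp 8,6)
BGT body: taken
r3=(-2)^5=-5
r3=(-5)+3=-2
r3=M[212]=12
r3=12+5=17
r6=212+4=216
r0=8-1=7
CMP r0, #6  (cmp 7,6)
BGT body: taken
r3=17^5=20
r3=20+3=23
r3=M[216]=9
r3=9+5=14
r6=216+4=220
r0=7-1=6
CMP r0, #6  (cmp 6,6)
BGT body: not taken
halt.
Total executed instructions: 44.

44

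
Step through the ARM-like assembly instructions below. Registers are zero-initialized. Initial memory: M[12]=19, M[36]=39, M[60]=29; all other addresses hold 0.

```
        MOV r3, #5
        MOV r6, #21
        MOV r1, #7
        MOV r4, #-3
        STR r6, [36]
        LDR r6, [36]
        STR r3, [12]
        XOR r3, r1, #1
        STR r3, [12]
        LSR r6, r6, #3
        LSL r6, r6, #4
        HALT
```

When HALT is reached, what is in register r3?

r3=5
r6=21
r1=7
r4=-3
STR r6, [36] → M[36]=21
r6=M[36]=21
STR r3, [12] → M[12]=5
r3=7^1=6
STR r3, [12] → M[12]=6
r6=21>>3=2
r6=2<<4=32
halt.

6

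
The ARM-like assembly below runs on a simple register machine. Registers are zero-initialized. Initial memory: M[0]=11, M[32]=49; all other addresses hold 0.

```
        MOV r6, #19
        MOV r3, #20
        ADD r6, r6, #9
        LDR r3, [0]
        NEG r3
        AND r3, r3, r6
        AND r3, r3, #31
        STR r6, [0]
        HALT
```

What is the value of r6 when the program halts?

after MOV r6, #19: r6=19
after MOV r3, #20: r3=20
after ADD r6, r6, #9: r6=19+9=28
after LDR r3, [0]: r3=M[0]=11
after NEG r3: r3=-(11)=-11
after AND r3, r3, r6: r3=(-11)&28=20
after AND r3, r3, #31: r3=20&31=20
STR r6, [0] → M[0]=28
halt.

28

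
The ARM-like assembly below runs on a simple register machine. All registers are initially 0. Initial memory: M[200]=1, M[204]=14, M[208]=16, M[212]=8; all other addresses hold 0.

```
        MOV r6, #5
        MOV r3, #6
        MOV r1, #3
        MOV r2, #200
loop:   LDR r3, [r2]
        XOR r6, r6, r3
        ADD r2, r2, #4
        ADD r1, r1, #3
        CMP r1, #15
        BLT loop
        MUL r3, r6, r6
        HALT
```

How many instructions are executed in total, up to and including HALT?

r6=5
r3=6
r1=3
r2=200
r3=M[200]=1
r6=5^1=4
r2=200+4=204
r1=3+3=6
CMP r1, #15  (cmp 6,15)
BLT loop: taken
r3=M[204]=14
r6=4^14=10
r2=204+4=208
r1=6+3=9
CMP r1, #15  (cmp 9,15)
BLT loop: taken
r3=M[208]=16
r6=10^16=26
r2=208+4=212
r1=9+3=12
CMP r1, #15  (cmp 12,15)
BLT loop: taken
r3=M[212]=8
r6=26^8=18
r2=212+4=216
r1=12+3=15
CMP r1, #15  (cmp 15,15)
BLT loop: not taken
r3=18*18=324
halt.
Total executed instructions: 30.

30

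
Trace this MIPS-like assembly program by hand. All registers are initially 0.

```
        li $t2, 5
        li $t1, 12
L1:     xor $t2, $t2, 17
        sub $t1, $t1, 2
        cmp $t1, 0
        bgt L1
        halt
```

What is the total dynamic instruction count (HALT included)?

$t2=5
$t1=12
$t2=5^17=20
$t1=12-2=10
cmp $t1, 0  (cmp 10,0)
bgt L1: taken
$t2=20^17=5
$t1=10-2=8
cmp $t1, 0  (cmp 8,0)
bgt L1: taken
$t2=5^17=20
$t1=8-2=6
cmp $t1, 0  (cmp 6,0)
bgt L1: taken
$t2=20^17=5
$t1=6-2=4
cmp $t1, 0  (cmp 4,0)
bgt L1: taken
$t2=5^17=20
$t1=4-2=2
cmp $t1, 0  (cmp 2,0)
bgt L1: taken
$t2=20^17=5
$t1=2-2=0
cmp $t1, 0  (cmp 0,0)
bgt L1: not taken
halt.
Total executed instructions: 27.

27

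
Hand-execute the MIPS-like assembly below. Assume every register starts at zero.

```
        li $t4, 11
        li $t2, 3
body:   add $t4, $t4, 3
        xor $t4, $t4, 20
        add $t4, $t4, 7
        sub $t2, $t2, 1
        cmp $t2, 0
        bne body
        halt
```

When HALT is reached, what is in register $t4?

li $t4, 11 → $t4=11
li $t2, 3 → $t2=3
add $t4, $t4, 3 → $t4=11+3=14
xor $t4, $t4, 20 → $t4=14^20=26
add $t4, $t4, 7 → $t4=26+7=33
sub $t2, $t2, 1 → $t2=3-1=2
cmp $t2, 0  (cmp 2,0)
bne body: taken
add $t4, $t4, 3 → $t4=33+3=36
xor $t4, $t4, 20 → $t4=36^20=48
add $t4, $t4, 7 → $t4=48+7=55
sub $t2, $t2, 1 → $t2=2-1=1
cmp $t2, 0  (cmp 1,0)
bne body: taken
add $t4, $t4, 3 → $t4=55+3=58
xor $t4, $t4, 20 → $t4=58^20=46
add $t4, $t4, 7 → $t4=46+7=53
sub $t2, $t2, 1 → $t2=1-1=0
cmp $t2, 0  (cmp 0,0)
bne body: not taken
halt.

53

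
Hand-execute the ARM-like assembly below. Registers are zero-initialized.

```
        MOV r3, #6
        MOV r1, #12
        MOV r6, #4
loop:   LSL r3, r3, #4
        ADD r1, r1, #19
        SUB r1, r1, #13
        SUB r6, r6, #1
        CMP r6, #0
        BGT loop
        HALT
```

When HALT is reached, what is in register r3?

393216

MOV r3, #6 → r3=6
MOV r1, #12 → r1=12
MOV r6, #4 → r6=4
LSL r3, r3, #4 → r3=6<<4=96
ADD r1, r1, #19 → r1=12+19=31
SUB r1, r1, #13 → r1=31-13=18
SUB r6, r6, #1 → r6=4-1=3
CMP r6, #0  (cmp 3,0)
BGT loop: taken
LSL r3, r3, #4 → r3=96<<4=1536
ADD r1, r1, #19 → r1=18+19=37
SUB r1, r1, #13 → r1=37-13=24
SUB r6, r6, #1 → r6=3-1=2
CMP r6, #0  (cmp 2,0)
BGT loop: taken
LSL r3, r3, #4 → r3=1536<<4=24576
ADD r1, r1, #19 → r1=24+19=43
SUB r1, r1, #13 → r1=43-13=30
SUB r6, r6, #1 → r6=2-1=1
CMP r6, #0  (cmp 1,0)
BGT loop: taken
LSL r3, r3, #4 → r3=24576<<4=393216
ADD r1, r1, #19 → r1=30+19=49
SUB r1, r1, #13 → r1=49-13=36
SUB r6, r6, #1 → r6=1-1=0
CMP r6, #0  (cmp 0,0)
BGT loop: not taken
halt.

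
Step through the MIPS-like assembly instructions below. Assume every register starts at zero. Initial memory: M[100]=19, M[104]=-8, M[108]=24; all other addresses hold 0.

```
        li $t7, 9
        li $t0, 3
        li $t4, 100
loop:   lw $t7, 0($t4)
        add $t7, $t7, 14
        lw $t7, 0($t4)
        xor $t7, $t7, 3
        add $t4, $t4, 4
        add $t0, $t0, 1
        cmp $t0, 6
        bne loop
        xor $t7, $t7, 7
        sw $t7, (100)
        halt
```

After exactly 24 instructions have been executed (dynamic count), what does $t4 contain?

after li $t7, 9: $t7=9
after li $t0, 3: $t0=3
after li $t4, 100: $t4=100
after lw $t7, 0($t4): $t7=M[100]=19
after add $t7, $t7, 14: $t7=19+14=33
after lw $t7, 0($t4): $t7=M[100]=19
after xor $t7, $t7, 3: $t7=19^3=16
after add $t4, $t4, 4: $t4=100+4=104
after add $t0, $t0, 1: $t0=3+1=4
cmp $t0, 6  (cmp 4,6)
bne loop: taken
after lw $t7, 0($t4): $t7=M[104]=-8
after add $t7, $t7, 14: $t7=(-8)+14=6
after lw $t7, 0($t4): $t7=M[104]=-8
after xor $t7, $t7, 3: $t7=(-8)^3=-5
after add $t4, $t4, 4: $t4=104+4=108
after add $t0, $t0, 1: $t0=4+1=5
cmp $t0, 6  (cmp 5,6)
bne loop: taken
after lw $t7, 0($t4): $t7=M[108]=24
after add $t7, $t7, 14: $t7=24+14=38
after lw $t7, 0($t4): $t7=M[108]=24
after xor $t7, $t7, 3: $t7=24^3=27
after add $t4, $t4, 4: $t4=108+4=112
After step 24: $t4 = 112.

112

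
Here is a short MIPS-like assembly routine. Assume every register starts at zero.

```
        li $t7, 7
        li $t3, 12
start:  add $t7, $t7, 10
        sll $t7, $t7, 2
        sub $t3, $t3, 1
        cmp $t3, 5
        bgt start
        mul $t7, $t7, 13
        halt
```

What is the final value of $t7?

4330664

$t7=7
$t3=12
$t7=7+10=17
$t7=17<<2=68
$t3=12-1=11
cmp $t3, 5  (cmp 11,5)
bgt start: taken
$t7=68+10=78
$t7=78<<2=312
$t3=11-1=10
cmp $t3, 5  (cmp 10,5)
bgt start: taken
$t7=312+10=322
$t7=322<<2=1288
$t3=10-1=9
cmp $t3, 5  (cmp 9,5)
bgt start: taken
$t7=1288+10=1298
$t7=1298<<2=5192
$t3=9-1=8
cmp $t3, 5  (cmp 8,5)
bgt start: taken
$t7=5192+10=5202
$t7=5202<<2=20808
$t3=8-1=7
cmp $t3, 5  (cmp 7,5)
bgt start: taken
$t7=20808+10=20818
$t7=20818<<2=83272
$t3=7-1=6
cmp $t3, 5  (cmp 6,5)
bgt start: taken
$t7=83272+10=83282
$t7=83282<<2=333128
$t3=6-1=5
cmp $t3, 5  (cmp 5,5)
bgt start: not taken
$t7=333128*13=4330664
halt.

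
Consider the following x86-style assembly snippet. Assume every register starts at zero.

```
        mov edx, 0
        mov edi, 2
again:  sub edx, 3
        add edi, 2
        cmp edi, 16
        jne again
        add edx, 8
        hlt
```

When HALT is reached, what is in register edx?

edx=0
edi=2
edx=0-3=-3
edi=2+2=4
cmp edi, 16  (cmp 4,16)
jne again: taken
edx=(-3)-3=-6
edi=4+2=6
cmp edi, 16  (cmp 6,16)
jne again: taken
edx=(-6)-3=-9
edi=6+2=8
cmp edi, 16  (cmp 8,16)
jne again: taken
edx=(-9)-3=-12
edi=8+2=10
cmp edi, 16  (cmp 10,16)
jne again: taken
edx=(-12)-3=-15
edi=10+2=12
cmp edi, 16  (cmp 12,16)
jne again: taken
edx=(-15)-3=-18
edi=12+2=14
cmp edi, 16  (cmp 14,16)
jne again: taken
edx=(-18)-3=-21
edi=14+2=16
cmp edi, 16  (cmp 16,16)
jne again: not taken
edx=(-21)+8=-13
halt.

-13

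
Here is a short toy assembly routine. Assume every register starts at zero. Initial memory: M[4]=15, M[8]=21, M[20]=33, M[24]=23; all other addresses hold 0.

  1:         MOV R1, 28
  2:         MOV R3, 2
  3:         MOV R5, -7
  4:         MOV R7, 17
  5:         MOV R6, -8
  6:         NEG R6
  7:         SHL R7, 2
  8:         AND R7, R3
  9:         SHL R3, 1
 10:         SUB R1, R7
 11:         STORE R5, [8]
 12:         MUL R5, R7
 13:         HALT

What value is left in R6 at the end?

8

after MOV R1, 28: R1=28
after MOV R3, 2: R3=2
after MOV R5, -7: R5=-7
after MOV R7, 17: R7=17
after MOV R6, -8: R6=-8
after NEG R6: R6=-(-8)=8
after SHL R7, 2: R7=17<<2=68
after AND R7, R3: R7=68&2=0
after SHL R3, 1: R3=2<<1=4
after SUB R1, R7: R1=28-0=28
STORE R5, [8] → M[8]=-7
after MUL R5, R7: R5=(-7)*0=0
halt.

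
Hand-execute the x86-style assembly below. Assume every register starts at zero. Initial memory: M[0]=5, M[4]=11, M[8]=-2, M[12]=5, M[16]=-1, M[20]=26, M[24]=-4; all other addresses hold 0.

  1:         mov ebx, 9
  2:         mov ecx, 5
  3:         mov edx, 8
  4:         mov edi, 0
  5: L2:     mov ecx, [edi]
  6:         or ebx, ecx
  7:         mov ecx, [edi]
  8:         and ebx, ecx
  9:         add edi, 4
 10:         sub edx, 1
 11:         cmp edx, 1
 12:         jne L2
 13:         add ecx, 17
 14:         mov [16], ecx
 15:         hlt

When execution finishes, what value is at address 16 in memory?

mov ebx, 9 → ebx=9
mov ecx, 5 → ecx=5
mov edx, 8 → edx=8
mov edi, 0 → edi=0
mov ecx, [edi] → ecx=M[0]=5
or ebx, ecx → ebx=9|5=13
mov ecx, [edi] → ecx=M[0]=5
and ebx, ecx → ebx=13&5=5
add edi, 4 → edi=0+4=4
sub edx, 1 → edx=8-1=7
cmp edx, 1  (cmp 7,1)
jne L2: taken
mov ecx, [edi] → ecx=M[4]=11
or ebx, ecx → ebx=5|11=15
mov ecx, [edi] → ecx=M[4]=11
and ebx, ecx → ebx=15&11=11
add edi, 4 → edi=4+4=8
sub edx, 1 → edx=7-1=6
cmp edx, 1  (cmp 6,1)
jne L2: taken
mov ecx, [edi] → ecx=M[8]=-2
or ebx, ecx → ebx=11|(-2)=-1
mov ecx, [edi] → ecx=M[8]=-2
and ebx, ecx → ebx=(-1)&(-2)=-2
add edi, 4 → edi=8+4=12
sub edx, 1 → edx=6-1=5
cmp edx, 1  (cmp 5,1)
jne L2: taken
mov ecx, [edi] → ecx=M[12]=5
or ebx, ecx → ebx=(-2)|5=-1
mov ecx, [edi] → ecx=M[12]=5
and ebx, ecx → ebx=(-1)&5=5
add edi, 4 → edi=12+4=16
sub edx, 1 → edx=5-1=4
cmp edx, 1  (cmp 4,1)
jne L2: taken
mov ecx, [edi] → ecx=M[16]=-1
or ebx, ecx → ebx=5|(-1)=-1
mov ecx, [edi] → ecx=M[16]=-1
and ebx, ecx → ebx=(-1)&(-1)=-1
add edi, 4 → edi=16+4=20
sub edx, 1 → edx=4-1=3
cmp edx, 1  (cmp 3,1)
jne L2: taken
mov ecx, [edi] → ecx=M[20]=26
or ebx, ecx → ebx=(-1)|26=-1
mov ecx, [edi] → ecx=M[20]=26
and ebx, ecx → ebx=(-1)&26=26
add edi, 4 → edi=20+4=24
sub edx, 1 → edx=3-1=2
cmp edx, 1  (cmp 2,1)
jne L2: taken
mov ecx, [edi] → ecx=M[24]=-4
or ebx, ecx → ebx=26|(-4)=-2
mov ecx, [edi] → ecx=M[24]=-4
and ebx, ecx → ebx=(-2)&(-4)=-4
add edi, 4 → edi=24+4=28
sub edx, 1 → edx=2-1=1
cmp edx, 1  (cmp 1,1)
jne L2: not taken
add ecx, 17 → ecx=(-4)+17=13
mov [16], ecx → M[16]=13
halt.

13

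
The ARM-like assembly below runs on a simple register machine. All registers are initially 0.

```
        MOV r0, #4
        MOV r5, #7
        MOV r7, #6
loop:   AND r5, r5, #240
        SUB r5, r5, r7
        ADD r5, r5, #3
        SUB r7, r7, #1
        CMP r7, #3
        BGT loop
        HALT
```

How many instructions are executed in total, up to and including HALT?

22

r0=4
r5=7
r7=6
r5=7&240=0
r5=0-6=-6
r5=(-6)+3=-3
r7=6-1=5
CMP r7, #3  (cmp 5,3)
BGT loop: taken
r5=(-3)&240=240
r5=240-5=235
r5=235+3=238
r7=5-1=4
CMP r7, #3  (cmp 4,3)
BGT loop: taken
r5=238&240=224
r5=224-4=220
r5=220+3=223
r7=4-1=3
CMP r7, #3  (cmp 3,3)
BGT loop: not taken
halt.
Total executed instructions: 22.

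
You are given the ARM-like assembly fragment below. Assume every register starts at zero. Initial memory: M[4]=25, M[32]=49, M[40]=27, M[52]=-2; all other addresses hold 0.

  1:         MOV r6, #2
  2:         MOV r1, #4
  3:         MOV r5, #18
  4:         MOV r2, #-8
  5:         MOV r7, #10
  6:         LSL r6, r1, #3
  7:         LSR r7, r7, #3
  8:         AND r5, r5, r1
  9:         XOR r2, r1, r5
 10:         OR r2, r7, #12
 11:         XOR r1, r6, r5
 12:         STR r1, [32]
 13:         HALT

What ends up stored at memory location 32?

MOV r6, #2 → r6=2
MOV r1, #4 → r1=4
MOV r5, #18 → r5=18
MOV r2, #-8 → r2=-8
MOV r7, #10 → r7=10
LSL r6, r1, #3 → r6=4<<3=32
LSR r7, r7, #3 → r7=10>>3=1
AND r5, r5, r1 → r5=18&4=0
XOR r2, r1, r5 → r2=4^0=4
OR r2, r7, #12 → r2=1|12=13
XOR r1, r6, r5 → r1=32^0=32
STR r1, [32] → M[32]=32
halt.

32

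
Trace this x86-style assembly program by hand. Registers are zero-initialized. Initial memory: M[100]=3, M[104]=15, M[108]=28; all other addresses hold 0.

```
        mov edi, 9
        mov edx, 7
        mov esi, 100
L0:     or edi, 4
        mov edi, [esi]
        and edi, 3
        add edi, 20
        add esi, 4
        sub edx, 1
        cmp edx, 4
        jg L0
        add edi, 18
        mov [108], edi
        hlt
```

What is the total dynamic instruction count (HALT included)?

30

mov edi, 9 → edi=9
mov edx, 7 → edx=7
mov esi, 100 → esi=100
or edi, 4 → edi=9|4=13
mov edi, [esi] → edi=M[100]=3
and edi, 3 → edi=3&3=3
add edi, 20 → edi=3+20=23
add esi, 4 → esi=100+4=104
sub edx, 1 → edx=7-1=6
cmp edx, 4  (cmp 6,4)
jg L0: taken
or edi, 4 → edi=23|4=23
mov edi, [esi] → edi=M[104]=15
and edi, 3 → edi=15&3=3
add edi, 20 → edi=3+20=23
add esi, 4 → esi=104+4=108
sub edx, 1 → edx=6-1=5
cmp edx, 4  (cmp 5,4)
jg L0: taken
or edi, 4 → edi=23|4=23
mov edi, [esi] → edi=M[108]=28
and edi, 3 → edi=28&3=0
add edi, 20 → edi=0+20=20
add esi, 4 → esi=108+4=112
sub edx, 1 → edx=5-1=4
cmp edx, 4  (cmp 4,4)
jg L0: not taken
add edi, 18 → edi=20+18=38
mov [108], edi → M[108]=38
halt.
Total executed instructions: 30.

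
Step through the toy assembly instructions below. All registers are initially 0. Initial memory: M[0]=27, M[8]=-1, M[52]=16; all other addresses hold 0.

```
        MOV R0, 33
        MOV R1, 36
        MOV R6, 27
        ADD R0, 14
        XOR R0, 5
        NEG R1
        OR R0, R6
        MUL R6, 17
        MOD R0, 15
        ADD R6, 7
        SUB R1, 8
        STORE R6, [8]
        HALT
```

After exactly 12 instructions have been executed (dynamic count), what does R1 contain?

MOV R0, 33 → R0=33
MOV R1, 36 → R1=36
MOV R6, 27 → R6=27
ADD R0, 14 → R0=33+14=47
XOR R0, 5 → R0=47^5=42
NEG R1 → R1=-(36)=-36
OR R0, R6 → R0=42|27=59
MUL R6, 17 → R6=27*17=459
MOD R0, 15 → R0=59%15=14
ADD R6, 7 → R6=459+7=466
SUB R1, 8 → R1=(-36)-8=-44
STORE R6, [8] → M[8]=466
After step 12: R1 = -44.

-44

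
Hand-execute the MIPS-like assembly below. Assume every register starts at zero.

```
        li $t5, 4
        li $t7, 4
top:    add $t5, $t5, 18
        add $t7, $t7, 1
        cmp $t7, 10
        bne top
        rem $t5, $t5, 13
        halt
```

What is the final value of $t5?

li $t5, 4 → $t5=4
li $t7, 4 → $t7=4
add $t5, $t5, 18 → $t5=4+18=22
add $t7, $t7, 1 → $t7=4+1=5
cmp $t7, 10  (cmp 5,10)
bne top: taken
add $t5, $t5, 18 → $t5=22+18=40
add $t7, $t7, 1 → $t7=5+1=6
cmp $t7, 10  (cmp 6,10)
bne top: taken
add $t5, $t5, 18 → $t5=40+18=58
add $t7, $t7, 1 → $t7=6+1=7
cmp $t7, 10  (cmp 7,10)
bne top: taken
add $t5, $t5, 18 → $t5=58+18=76
add $t7, $t7, 1 → $t7=7+1=8
cmp $t7, 10  (cmp 8,10)
bne top: taken
add $t5, $t5, 18 → $t5=76+18=94
add $t7, $t7, 1 → $t7=8+1=9
cmp $t7, 10  (cmp 9,10)
bne top: taken
add $t5, $t5, 18 → $t5=94+18=112
add $t7, $t7, 1 → $t7=9+1=10
cmp $t7, 10  (cmp 10,10)
bne top: not taken
rem $t5, $t5, 13 → $t5=112%13=8
halt.

8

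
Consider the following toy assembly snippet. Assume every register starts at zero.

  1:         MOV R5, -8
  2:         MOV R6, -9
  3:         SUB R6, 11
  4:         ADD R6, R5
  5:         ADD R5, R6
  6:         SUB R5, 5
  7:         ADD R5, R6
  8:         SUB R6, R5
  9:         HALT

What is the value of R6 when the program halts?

41

R5=-8
R6=-9
R6=(-9)-11=-20
R6=(-20)+(-8)=-28
R5=(-8)+(-28)=-36
R5=(-36)-5=-41
R5=(-41)+(-28)=-69
R6=(-28)-(-69)=41
halt.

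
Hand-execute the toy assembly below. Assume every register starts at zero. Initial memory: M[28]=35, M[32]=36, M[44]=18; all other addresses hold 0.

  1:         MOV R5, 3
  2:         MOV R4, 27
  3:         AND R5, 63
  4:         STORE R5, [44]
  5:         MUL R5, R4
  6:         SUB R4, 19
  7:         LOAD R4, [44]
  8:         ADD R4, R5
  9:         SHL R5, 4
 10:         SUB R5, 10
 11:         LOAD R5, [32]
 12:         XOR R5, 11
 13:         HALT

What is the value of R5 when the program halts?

47

R5=3
R4=27
R5=3&63=3
STORE R5, [44] → M[44]=3
R5=3*27=81
R4=27-19=8
R4=M[44]=3
R4=3+81=84
R5=81<<4=1296
R5=1296-10=1286
R5=M[32]=36
R5=36^11=47
halt.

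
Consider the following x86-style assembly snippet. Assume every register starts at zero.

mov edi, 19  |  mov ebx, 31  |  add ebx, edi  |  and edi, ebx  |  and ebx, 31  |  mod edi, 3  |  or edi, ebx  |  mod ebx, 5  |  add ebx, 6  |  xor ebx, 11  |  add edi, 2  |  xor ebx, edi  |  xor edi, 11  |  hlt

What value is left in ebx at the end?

22

edi=19
ebx=31
ebx=31+19=50
edi=19&50=18
ebx=50&31=18
edi=18%3=0
edi=0|18=18
ebx=18%5=3
ebx=3+6=9
ebx=9^11=2
edi=18+2=20
ebx=2^20=22
edi=20^11=31
halt.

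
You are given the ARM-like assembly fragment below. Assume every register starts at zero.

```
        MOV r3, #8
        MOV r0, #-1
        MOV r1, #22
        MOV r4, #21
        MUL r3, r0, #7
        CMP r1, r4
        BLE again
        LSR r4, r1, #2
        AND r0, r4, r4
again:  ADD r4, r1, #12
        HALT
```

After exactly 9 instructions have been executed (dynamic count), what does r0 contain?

MOV r3, #8 → r3=8
MOV r0, #-1 → r0=-1
MOV r1, #22 → r1=22
MOV r4, #21 → r4=21
MUL r3, r0, #7 → r3=(-1)*7=-7
CMP r1, r4  (cmp 22,21)
BLE again: not taken
LSR r4, r1, #2 → r4=22>>2=5
AND r0, r4, r4 → r0=5&5=5
After step 9: r0 = 5.

5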